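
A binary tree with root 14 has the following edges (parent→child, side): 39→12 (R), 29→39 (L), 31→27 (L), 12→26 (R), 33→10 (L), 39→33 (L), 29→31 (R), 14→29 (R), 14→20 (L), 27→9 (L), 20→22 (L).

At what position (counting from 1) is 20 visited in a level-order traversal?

2

Level-order visits nodes level by level from the root, left to right within each level.
Level 0: 14
Level 1: 20, 29
Level 2: 22, 39, 31
Level 3: 33, 12, 27
Level 4: 10, 26, 9
Full level-order sequence: 14, 20, 29, 22, 39, 31, 33, 12, 27, 10, 26, 9.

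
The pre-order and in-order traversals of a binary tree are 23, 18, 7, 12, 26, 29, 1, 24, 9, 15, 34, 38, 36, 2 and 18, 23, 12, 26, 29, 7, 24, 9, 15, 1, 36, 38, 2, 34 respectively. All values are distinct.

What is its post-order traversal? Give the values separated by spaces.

18 29 26 12 15 9 24 36 2 38 34 1 7 23

The first element of pre-order is the root; it splits in-order into left and right subtrees.
Root 23: left subtree has 1 node {18}, right has 12 {12, 26, 29, 7, 24, 9, 15, 1, 36, 38, 2, 34}.
  Root 7: left subtree has 3 nodes {12, 26, 29}, right has 8 {24, 9, 15, 1, 36, 38, 2, 34}.
    Root 12: left subtree has 0 nodes { }, right has 2 {26, 29}.
      Root 26: left subtree has 0 nodes { }, right has 1 {29}.
    Root 1: left subtree has 3 nodes {24, 9, 15}, right has 4 {36, 38, 2, 34}.
      Root 24: left subtree has 0 nodes { }, right has 2 {9, 15}.
        Root 9: left subtree has 0 nodes { }, right has 1 {15}.
      Root 34: left subtree has 3 nodes {36, 38, 2}, right has 0 { }.
        Root 38: left subtree has 1 node {36}, right has 1 {2}.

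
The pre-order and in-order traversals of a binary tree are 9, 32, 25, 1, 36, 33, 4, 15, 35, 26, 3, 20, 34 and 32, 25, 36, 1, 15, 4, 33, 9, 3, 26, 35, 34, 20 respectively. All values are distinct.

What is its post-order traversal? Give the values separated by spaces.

36 15 4 33 1 25 32 3 26 34 20 35 9

The first element of pre-order is the root; it splits in-order into left and right subtrees.
Root 9: left subtree has 7 nodes {32, 25, 36, 1, 15, 4, 33}, right has 5 {3, 26, 35, 34, 20}.
  Root 32: left subtree has 0 nodes { }, right has 6 {25, 36, 1, 15, 4, 33}.
    Root 25: left subtree has 0 nodes { }, right has 5 {36, 1, 15, 4, 33}.
      Root 1: left subtree has 1 node {36}, right has 3 {15, 4, 33}.
        Root 33: left subtree has 2 nodes {15, 4}, right has 0 { }.
          Root 4: left subtree has 1 node {15}, right has 0 { }.
  Root 35: left subtree has 2 nodes {3, 26}, right has 2 {34, 20}.
    Root 26: left subtree has 1 node {3}, right has 0 { }.
    Root 20: left subtree has 1 node {34}, right has 0 { }.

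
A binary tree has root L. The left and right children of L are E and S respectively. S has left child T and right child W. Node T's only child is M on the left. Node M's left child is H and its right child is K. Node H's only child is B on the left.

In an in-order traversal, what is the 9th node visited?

W

In-order visits the left subtree, then the node, then the right subtree.
At L: go left to E.
  E is a leaf — visit E.
Visit L.
At L: go right to S.
  At S: go left to T.
    At T: go left to M.
      At M: go left to H.
        At H: go left to B.
          B is a leaf — visit B.
        Visit H.
        At H: no right child.
      Visit M.
      At M: go right to K.
        K is a leaf — visit K.
    Visit T.
    At T: no right child.
  Visit S.
  At S: go right to W.
    W is a leaf — visit W.
Full in-order sequence: E, L, B, H, M, K, T, S, W.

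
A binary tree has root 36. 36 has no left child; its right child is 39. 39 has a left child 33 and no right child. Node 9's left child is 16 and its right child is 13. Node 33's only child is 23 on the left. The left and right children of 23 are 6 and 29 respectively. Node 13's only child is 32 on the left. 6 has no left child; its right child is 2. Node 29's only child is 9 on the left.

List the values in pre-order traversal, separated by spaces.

36 39 33 23 6 2 29 9 16 13 32

Pre-order visits the node, then its left subtree, then its right subtree.
Visit 36.
At 36: no left child.
At 36: go right to 39.
  Visit 39.
  At 39: go left to 33.
    Visit 33.
    At 33: go left to 23.
      Visit 23.
      At 23: go left to 6.
        Visit 6.
        At 6: no left child.
        At 6: go right to 2.
          2 is a leaf — visit 2.
      At 23: go right to 29.
        Visit 29.
        At 29: go left to 9.
          Visit 9.
          At 9: go left to 16.
            16 is a leaf — visit 16.
          At 9: go right to 13.
            Visit 13.
            At 13: go left to 32.
              32 is a leaf — visit 32.
            At 13: no right child.
        At 29: no right child.
    At 33: no right child.
  At 39: no right child.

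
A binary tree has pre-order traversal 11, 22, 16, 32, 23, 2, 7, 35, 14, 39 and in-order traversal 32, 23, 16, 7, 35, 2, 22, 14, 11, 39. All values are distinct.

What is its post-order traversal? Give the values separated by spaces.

The first element of pre-order is the root; it splits in-order into left and right subtrees.
Root 11: left subtree has 8 nodes {32, 23, 16, 7, 35, 2, 22, 14}, right has 1 {39}.
  Root 22: left subtree has 6 nodes {32, 23, 16, 7, 35, 2}, right has 1 {14}.
    Root 16: left subtree has 2 nodes {32, 23}, right has 3 {7, 35, 2}.
      Root 32: left subtree has 0 nodes { }, right has 1 {23}.
      Root 2: left subtree has 2 nodes {7, 35}, right has 0 { }.
        Root 7: left subtree has 0 nodes { }, right has 1 {35}.

23 32 35 7 2 16 14 22 39 11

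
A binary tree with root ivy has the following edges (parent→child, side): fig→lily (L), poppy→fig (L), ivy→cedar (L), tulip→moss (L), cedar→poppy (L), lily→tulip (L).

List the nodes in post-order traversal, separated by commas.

Post-order visits the left subtree, then the right subtree, then the node.
At ivy: go left to cedar.
  At cedar: go left to poppy.
    At poppy: go left to fig.
      At fig: go left to lily.
        At lily: go left to tulip.
          At tulip: go left to moss.
            moss is a leaf — visit moss.
          At tulip: no right child.
          Visit tulip.
        At lily: no right child.
        Visit lily.
      At fig: no right child.
      Visit fig.
    At poppy: no right child.
    Visit poppy.
  At cedar: no right child.
  Visit cedar.
At ivy: no right child.
Visit ivy.

moss, tulip, lily, fig, poppy, cedar, ivy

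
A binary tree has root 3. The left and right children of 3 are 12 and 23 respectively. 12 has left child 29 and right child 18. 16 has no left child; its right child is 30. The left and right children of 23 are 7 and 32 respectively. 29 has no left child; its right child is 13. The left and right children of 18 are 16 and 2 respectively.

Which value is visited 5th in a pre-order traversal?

Pre-order visits the node, then its left subtree, then its right subtree.
Visit 3.
At 3: go left to 12.
  Visit 12.
  At 12: go left to 29.
    Visit 29.
    At 29: no left child.
    At 29: go right to 13.
      13 is a leaf — visit 13.
  At 12: go right to 18.
    Visit 18.
    At 18: go left to 16.
      Visit 16.
      At 16: no left child.
      At 16: go right to 30.
        30 is a leaf — visit 30.
    At 18: go right to 2.
      2 is a leaf — visit 2.
At 3: go right to 23.
  Visit 23.
  At 23: go left to 7.
    7 is a leaf — visit 7.
  At 23: go right to 32.
    32 is a leaf — visit 32.
Full pre-order sequence: 3, 12, 29, 13, 18, 16, 30, 2, 23, 7, 32.

18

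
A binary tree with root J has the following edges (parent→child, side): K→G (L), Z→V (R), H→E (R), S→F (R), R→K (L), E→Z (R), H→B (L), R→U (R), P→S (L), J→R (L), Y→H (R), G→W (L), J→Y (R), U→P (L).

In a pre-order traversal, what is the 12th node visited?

B

Pre-order visits the node, then its left subtree, then its right subtree.
Visit J.
At J: go left to R.
  Visit R.
  At R: go left to K.
    Visit K.
    At K: go left to G.
      Visit G.
      At G: go left to W.
        W is a leaf — visit W.
      At G: no right child.
    At K: no right child.
  At R: go right to U.
    Visit U.
    At U: go left to P.
      Visit P.
      At P: go left to S.
        Visit S.
        At S: no left child.
        At S: go right to F.
          F is a leaf — visit F.
      At P: no right child.
    At U: no right child.
At J: go right to Y.
  Visit Y.
  At Y: no left child.
  At Y: go right to H.
    Visit H.
    At H: go left to B.
      B is a leaf — visit B.
    At H: go right to E.
      Visit E.
      At E: no left child.
      At E: go right to Z.
        Visit Z.
        At Z: no left child.
        At Z: go right to V.
          V is a leaf — visit V.
Full pre-order sequence: J, R, K, G, W, U, P, S, F, Y, H, B, E, Z, V.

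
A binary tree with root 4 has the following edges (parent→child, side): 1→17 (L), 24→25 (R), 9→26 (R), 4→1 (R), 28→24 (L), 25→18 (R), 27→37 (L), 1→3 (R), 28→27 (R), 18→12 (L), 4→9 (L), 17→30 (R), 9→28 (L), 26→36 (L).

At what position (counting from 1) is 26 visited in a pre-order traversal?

10

Pre-order visits the node, then its left subtree, then its right subtree.
Visit 4.
At 4: go left to 9.
  Visit 9.
  At 9: go left to 28.
    Visit 28.
    At 28: go left to 24.
      Visit 24.
      At 24: no left child.
      At 24: go right to 25.
        Visit 25.
        At 25: no left child.
        At 25: go right to 18.
          Visit 18.
          At 18: go left to 12.
            12 is a leaf — visit 12.
          At 18: no right child.
    At 28: go right to 27.
      Visit 27.
      At 27: go left to 37.
        37 is a leaf — visit 37.
      At 27: no right child.
  At 9: go right to 26.
    Visit 26.
    At 26: go left to 36.
      36 is a leaf — visit 36.
    At 26: no right child.
At 4: go right to 1.
  Visit 1.
  At 1: go left to 17.
    Visit 17.
    At 17: no left child.
    At 17: go right to 30.
      30 is a leaf — visit 30.
  At 1: go right to 3.
    3 is a leaf — visit 3.
Full pre-order sequence: 4, 9, 28, 24, 25, 18, 12, 27, 37, 26, 36, 1, 17, 30, 3.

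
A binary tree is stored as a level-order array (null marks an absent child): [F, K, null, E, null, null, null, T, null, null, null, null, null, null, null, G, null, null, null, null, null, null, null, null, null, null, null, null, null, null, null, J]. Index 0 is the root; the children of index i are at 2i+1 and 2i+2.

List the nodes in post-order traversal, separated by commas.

Post-order visits the left subtree, then the right subtree, then the node.
At F: go left to K.
  At K: go left to E.
    At E: go left to T.
      At T: go left to G.
        At G: go left to J.
          J is a leaf — visit J.
        At G: no right child.
        Visit G.
      At T: no right child.
      Visit T.
    At E: no right child.
    Visit E.
  At K: no right child.
  Visit K.
At F: no right child.
Visit F.

J, G, T, E, K, F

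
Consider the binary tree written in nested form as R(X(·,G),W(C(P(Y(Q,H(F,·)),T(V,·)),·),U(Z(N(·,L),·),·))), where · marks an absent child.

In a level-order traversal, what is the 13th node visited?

Level-order visits nodes level by level from the root, left to right within each level.
Level 0: R
Level 1: X, W
Level 2: G, C, U
Level 3: P, Z
Level 4: Y, T, N
Level 5: Q, H, V, L
Level 6: F
Full level-order sequence: R, X, W, G, C, U, P, Z, Y, T, N, Q, H, V, L, F.

H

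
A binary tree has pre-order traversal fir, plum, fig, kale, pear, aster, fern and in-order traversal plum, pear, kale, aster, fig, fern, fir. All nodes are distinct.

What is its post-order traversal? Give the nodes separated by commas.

The first element of pre-order is the root; it splits in-order into left and right subtrees.
Root fir: left subtree has 6 nodes {plum, pear, kale, aster, fig, fern}, right has 0 { }.
  Root plum: left subtree has 0 nodes { }, right has 5 {pear, kale, aster, fig, fern}.
    Root fig: left subtree has 3 nodes {pear, kale, aster}, right has 1 {fern}.
      Root kale: left subtree has 1 node {pear}, right has 1 {aster}.

pear, aster, kale, fern, fig, plum, fir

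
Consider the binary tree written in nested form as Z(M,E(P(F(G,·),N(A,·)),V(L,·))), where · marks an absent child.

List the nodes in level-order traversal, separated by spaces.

Z M E P V F N L G A

Level-order visits nodes level by level from the root, left to right within each level.
Level 0: Z
Level 1: M, E
Level 2: P, V
Level 3: F, N, L
Level 4: G, A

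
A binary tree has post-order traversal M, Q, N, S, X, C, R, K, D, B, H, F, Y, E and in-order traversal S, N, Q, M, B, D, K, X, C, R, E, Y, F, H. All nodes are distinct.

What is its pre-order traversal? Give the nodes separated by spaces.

The last element of post-order is the root; it splits in-order into left and right subtrees.
Root E: left subtree has 10 nodes {S, N, Q, M, B, D, K, X, C, R}, right has 3 {Y, F, H}.
  Root B: left subtree has 4 nodes {S, N, Q, M}, right has 5 {D, K, X, C, R}.
    Root S: left subtree has 0 nodes { }, right has 3 {N, Q, M}.
      Root N: left subtree has 0 nodes { }, right has 2 {Q, M}.
        Root Q: left subtree has 0 nodes { }, right has 1 {M}.
    Root D: left subtree has 0 nodes { }, right has 4 {K, X, C, R}.
      Root K: left subtree has 0 nodes { }, right has 3 {X, C, R}.
        Root R: left subtree has 2 nodes {X, C}, right has 0 { }.
          Root C: left subtree has 1 node {X}, right has 0 { }.
  Root Y: left subtree has 0 nodes { }, right has 2 {F, H}.
    Root F: left subtree has 0 nodes { }, right has 1 {H}.

E B S N Q M D K R C X Y F H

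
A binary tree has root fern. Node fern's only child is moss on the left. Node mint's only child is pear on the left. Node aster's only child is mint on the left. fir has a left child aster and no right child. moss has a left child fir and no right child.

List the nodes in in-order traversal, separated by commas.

In-order visits the left subtree, then the node, then the right subtree.
At fern: go left to moss.
  At moss: go left to fir.
    At fir: go left to aster.
      At aster: go left to mint.
        At mint: go left to pear.
          pear is a leaf — visit pear.
        Visit mint.
        At mint: no right child.
      Visit aster.
      At aster: no right child.
    Visit fir.
    At fir: no right child.
  Visit moss.
  At moss: no right child.
Visit fern.
At fern: no right child.

pear, mint, aster, fir, moss, fern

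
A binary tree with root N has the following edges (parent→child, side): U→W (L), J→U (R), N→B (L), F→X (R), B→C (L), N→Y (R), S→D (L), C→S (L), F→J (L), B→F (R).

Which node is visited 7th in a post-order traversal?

Post-order visits the left subtree, then the right subtree, then the node.
At N: go left to B.
  At B: go left to C.
    At C: go left to S.
      At S: go left to D.
        D is a leaf — visit D.
      At S: no right child.
      Visit S.
    At C: no right child.
    Visit C.
  At B: go right to F.
    At F: go left to J.
      At J: no left child.
      At J: go right to U.
        At U: go left to W.
          W is a leaf — visit W.
        At U: no right child.
        Visit U.
      Visit J.
    At F: go right to X.
      X is a leaf — visit X.
    Visit F.
  Visit B.
At N: go right to Y.
  Y is a leaf — visit Y.
Visit N.
Full post-order sequence: D, S, C, W, U, J, X, F, B, Y, N.

X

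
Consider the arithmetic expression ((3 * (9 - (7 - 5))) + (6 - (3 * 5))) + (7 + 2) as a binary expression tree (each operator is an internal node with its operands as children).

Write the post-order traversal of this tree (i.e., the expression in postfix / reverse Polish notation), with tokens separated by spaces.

Post-order on an expression tree gives postfix notation: for each operator, emit left operand, right operand, then the operator.

3 9 7 5 - - * 6 3 5 * - + 7 2 + +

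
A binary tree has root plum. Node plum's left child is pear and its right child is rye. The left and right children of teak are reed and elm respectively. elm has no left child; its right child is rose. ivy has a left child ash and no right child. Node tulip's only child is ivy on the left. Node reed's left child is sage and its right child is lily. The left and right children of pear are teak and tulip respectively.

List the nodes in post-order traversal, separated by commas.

sage, lily, reed, rose, elm, teak, ash, ivy, tulip, pear, rye, plum

Post-order visits the left subtree, then the right subtree, then the node.
At plum: go left to pear.
  At pear: go left to teak.
    At teak: go left to reed.
      At reed: go left to sage.
        sage is a leaf — visit sage.
      At reed: go right to lily.
        lily is a leaf — visit lily.
      Visit reed.
    At teak: go right to elm.
      At elm: no left child.
      At elm: go right to rose.
        rose is a leaf — visit rose.
      Visit elm.
    Visit teak.
  At pear: go right to tulip.
    At tulip: go left to ivy.
      At ivy: go left to ash.
        ash is a leaf — visit ash.
      At ivy: no right child.
      Visit ivy.
    At tulip: no right child.
    Visit tulip.
  Visit pear.
At plum: go right to rye.
  rye is a leaf — visit rye.
Visit plum.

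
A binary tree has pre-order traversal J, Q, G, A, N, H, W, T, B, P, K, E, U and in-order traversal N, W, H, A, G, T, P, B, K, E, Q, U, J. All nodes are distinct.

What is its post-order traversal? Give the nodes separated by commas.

The first element of pre-order is the root; it splits in-order into left and right subtrees.
Root J: left subtree has 12 nodes {N, W, H, A, G, T, P, B, K, E, Q, U}, right has 0 { }.
  Root Q: left subtree has 10 nodes {N, W, H, A, G, T, P, B, K, E}, right has 1 {U}.
    Root G: left subtree has 4 nodes {N, W, H, A}, right has 5 {T, P, B, K, E}.
      Root A: left subtree has 3 nodes {N, W, H}, right has 0 { }.
        Root N: left subtree has 0 nodes { }, right has 2 {W, H}.
          Root H: left subtree has 1 node {W}, right has 0 { }.
      Root T: left subtree has 0 nodes { }, right has 4 {P, B, K, E}.
        Root B: left subtree has 1 node {P}, right has 2 {K, E}.
          Root K: left subtree has 0 nodes { }, right has 1 {E}.

W, H, N, A, P, E, K, B, T, G, U, Q, J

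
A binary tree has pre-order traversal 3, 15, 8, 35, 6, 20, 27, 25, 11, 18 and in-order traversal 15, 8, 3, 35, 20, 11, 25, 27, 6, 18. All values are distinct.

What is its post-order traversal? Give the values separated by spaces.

8 15 11 25 27 20 18 6 35 3

The first element of pre-order is the root; it splits in-order into left and right subtrees.
Root 3: left subtree has 2 nodes {15, 8}, right has 7 {35, 20, 11, 25, 27, 6, 18}.
  Root 15: left subtree has 0 nodes { }, right has 1 {8}.
  Root 35: left subtree has 0 nodes { }, right has 6 {20, 11, 25, 27, 6, 18}.
    Root 6: left subtree has 4 nodes {20, 11, 25, 27}, right has 1 {18}.
      Root 20: left subtree has 0 nodes { }, right has 3 {11, 25, 27}.
        Root 27: left subtree has 2 nodes {11, 25}, right has 0 { }.
          Root 25: left subtree has 1 node {11}, right has 0 { }.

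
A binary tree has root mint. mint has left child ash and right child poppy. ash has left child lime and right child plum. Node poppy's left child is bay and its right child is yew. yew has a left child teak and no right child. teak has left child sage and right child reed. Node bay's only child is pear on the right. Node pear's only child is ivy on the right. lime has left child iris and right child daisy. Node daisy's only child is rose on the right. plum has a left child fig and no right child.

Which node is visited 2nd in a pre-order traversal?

Pre-order visits the node, then its left subtree, then its right subtree.
Visit mint.
At mint: go left to ash.
  Visit ash.
  At ash: go left to lime.
    Visit lime.
    At lime: go left to iris.
      iris is a leaf — visit iris.
    At lime: go right to daisy.
      Visit daisy.
      At daisy: no left child.
      At daisy: go right to rose.
        rose is a leaf — visit rose.
  At ash: go right to plum.
    Visit plum.
    At plum: go left to fig.
      fig is a leaf — visit fig.
    At plum: no right child.
At mint: go right to poppy.
  Visit poppy.
  At poppy: go left to bay.
    Visit bay.
    At bay: no left child.
    At bay: go right to pear.
      Visit pear.
      At pear: no left child.
      At pear: go right to ivy.
        ivy is a leaf — visit ivy.
  At poppy: go right to yew.
    Visit yew.
    At yew: go left to teak.
      Visit teak.
      At teak: go left to sage.
        sage is a leaf — visit sage.
      At teak: go right to reed.
        reed is a leaf — visit reed.
    At yew: no right child.
Full pre-order sequence: mint, ash, lime, iris, daisy, rose, plum, fig, poppy, bay, pear, ivy, yew, teak, sage, reed.

ash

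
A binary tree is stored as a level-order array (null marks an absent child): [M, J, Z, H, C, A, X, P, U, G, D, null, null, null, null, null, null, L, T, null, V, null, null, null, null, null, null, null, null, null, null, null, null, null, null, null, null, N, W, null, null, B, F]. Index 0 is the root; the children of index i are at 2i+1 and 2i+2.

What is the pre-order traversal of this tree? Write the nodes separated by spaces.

M J H P U L T N W C G V B F D Z A X

Pre-order visits the node, then its left subtree, then its right subtree.
Visit M.
At M: go left to J.
  Visit J.
  At J: go left to H.
    Visit H.
    At H: go left to P.
      P is a leaf — visit P.
    At H: go right to U.
      Visit U.
      At U: go left to L.
        L is a leaf — visit L.
      At U: go right to T.
        Visit T.
        At T: go left to N.
          N is a leaf — visit N.
        At T: go right to W.
          W is a leaf — visit W.
  At J: go right to C.
    Visit C.
    At C: go left to G.
      Visit G.
      At G: no left child.
      At G: go right to V.
        Visit V.
        At V: go left to B.
          B is a leaf — visit B.
        At V: go right to F.
          F is a leaf — visit F.
    At C: go right to D.
      D is a leaf — visit D.
At M: go right to Z.
  Visit Z.
  At Z: go left to A.
    A is a leaf — visit A.
  At Z: go right to X.
    X is a leaf — visit X.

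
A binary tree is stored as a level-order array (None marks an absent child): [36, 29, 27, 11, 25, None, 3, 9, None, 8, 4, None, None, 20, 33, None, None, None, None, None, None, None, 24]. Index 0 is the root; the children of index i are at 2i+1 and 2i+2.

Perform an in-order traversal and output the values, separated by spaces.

In-order visits the left subtree, then the node, then the right subtree.
At 36: go left to 29.
  At 29: go left to 11.
    At 11: go left to 9.
      9 is a leaf — visit 9.
    Visit 11.
    At 11: no right child.
  Visit 29.
  At 29: go right to 25.
    At 25: go left to 8.
      8 is a leaf — visit 8.
    Visit 25.
    At 25: go right to 4.
      At 4: no left child.
      Visit 4.
      At 4: go right to 24.
        24 is a leaf — visit 24.
Visit 36.
At 36: go right to 27.
  At 27: no left child.
  Visit 27.
  At 27: go right to 3.
    At 3: go left to 20.
      20 is a leaf — visit 20.
    Visit 3.
    At 3: go right to 33.
      33 is a leaf — visit 33.

9 11 29 8 25 4 24 36 27 20 3 33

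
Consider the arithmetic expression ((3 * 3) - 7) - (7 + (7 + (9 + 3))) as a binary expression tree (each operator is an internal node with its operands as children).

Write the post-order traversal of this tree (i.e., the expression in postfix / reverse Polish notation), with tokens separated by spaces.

3 3 * 7 - 7 7 9 3 + + + -

Post-order on an expression tree gives postfix notation: for each operator, emit left operand, right operand, then the operator.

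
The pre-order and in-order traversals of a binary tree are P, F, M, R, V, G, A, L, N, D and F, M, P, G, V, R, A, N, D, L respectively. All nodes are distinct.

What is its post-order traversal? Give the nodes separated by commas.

The first element of pre-order is the root; it splits in-order into left and right subtrees.
Root P: left subtree has 2 nodes {F, M}, right has 7 {G, V, R, A, N, D, L}.
  Root F: left subtree has 0 nodes { }, right has 1 {M}.
  Root R: left subtree has 2 nodes {G, V}, right has 4 {A, N, D, L}.
    Root V: left subtree has 1 node {G}, right has 0 { }.
    Root A: left subtree has 0 nodes { }, right has 3 {N, D, L}.
      Root L: left subtree has 2 nodes {N, D}, right has 0 { }.
        Root N: left subtree has 0 nodes { }, right has 1 {D}.

M, F, G, V, D, N, L, A, R, P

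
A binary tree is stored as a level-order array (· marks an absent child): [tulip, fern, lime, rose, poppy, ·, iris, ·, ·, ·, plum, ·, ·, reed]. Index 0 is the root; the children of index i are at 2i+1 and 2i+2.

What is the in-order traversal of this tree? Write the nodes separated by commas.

In-order visits the left subtree, then the node, then the right subtree.
At tulip: go left to fern.
  At fern: go left to rose.
    rose is a leaf — visit rose.
  Visit fern.
  At fern: go right to poppy.
    At poppy: no left child.
    Visit poppy.
    At poppy: go right to plum.
      plum is a leaf — visit plum.
Visit tulip.
At tulip: go right to lime.
  At lime: no left child.
  Visit lime.
  At lime: go right to iris.
    At iris: go left to reed.
      reed is a leaf — visit reed.
    Visit iris.
    At iris: no right child.

rose, fern, poppy, plum, tulip, lime, reed, iris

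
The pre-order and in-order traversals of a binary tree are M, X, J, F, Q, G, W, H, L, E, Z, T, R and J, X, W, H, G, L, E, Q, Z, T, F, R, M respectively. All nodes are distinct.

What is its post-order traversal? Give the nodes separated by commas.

J, H, W, E, L, G, T, Z, Q, R, F, X, M

The first element of pre-order is the root; it splits in-order into left and right subtrees.
Root M: left subtree has 12 nodes {J, X, W, H, G, L, E, Q, Z, T, F, R}, right has 0 { }.
  Root X: left subtree has 1 node {J}, right has 10 {W, H, G, L, E, Q, Z, T, F, R}.
    Root F: left subtree has 8 nodes {W, H, G, L, E, Q, Z, T}, right has 1 {R}.
      Root Q: left subtree has 5 nodes {W, H, G, L, E}, right has 2 {Z, T}.
        Root G: left subtree has 2 nodes {W, H}, right has 2 {L, E}.
          Root W: left subtree has 0 nodes { }, right has 1 {H}.
          Root L: left subtree has 0 nodes { }, right has 1 {E}.
        Root Z: left subtree has 0 nodes { }, right has 1 {T}.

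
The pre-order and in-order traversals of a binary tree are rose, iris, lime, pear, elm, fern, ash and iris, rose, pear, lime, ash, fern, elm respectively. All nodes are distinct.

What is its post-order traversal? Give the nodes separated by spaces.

The first element of pre-order is the root; it splits in-order into left and right subtrees.
Root rose: left subtree has 1 node {iris}, right has 5 {pear, lime, ash, fern, elm}.
  Root lime: left subtree has 1 node {pear}, right has 3 {ash, fern, elm}.
    Root elm: left subtree has 2 nodes {ash, fern}, right has 0 { }.
      Root fern: left subtree has 1 node {ash}, right has 0 { }.

iris pear ash fern elm lime rose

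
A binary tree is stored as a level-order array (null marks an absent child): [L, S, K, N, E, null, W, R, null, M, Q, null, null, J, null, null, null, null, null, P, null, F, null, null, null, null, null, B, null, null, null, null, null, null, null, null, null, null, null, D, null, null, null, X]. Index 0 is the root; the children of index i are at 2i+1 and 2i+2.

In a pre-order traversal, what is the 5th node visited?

Pre-order visits the node, then its left subtree, then its right subtree.
Visit L.
At L: go left to S.
  Visit S.
  At S: go left to N.
    Visit N.
    At N: go left to R.
      R is a leaf — visit R.
    At N: no right child.
  At S: go right to E.
    Visit E.
    At E: go left to M.
      Visit M.
      At M: go left to P.
        Visit P.
        At P: go left to D.
          D is a leaf — visit D.
        At P: no right child.
      At M: no right child.
    At E: go right to Q.
      Visit Q.
      At Q: go left to F.
        Visit F.
        At F: go left to X.
          X is a leaf — visit X.
        At F: no right child.
      At Q: no right child.
At L: go right to K.
  Visit K.
  At K: no left child.
  At K: go right to W.
    Visit W.
    At W: go left to J.
      Visit J.
      At J: go left to B.
        B is a leaf — visit B.
      At J: no right child.
    At W: no right child.
Full pre-order sequence: L, S, N, R, E, M, P, D, Q, F, X, K, W, J, B.

E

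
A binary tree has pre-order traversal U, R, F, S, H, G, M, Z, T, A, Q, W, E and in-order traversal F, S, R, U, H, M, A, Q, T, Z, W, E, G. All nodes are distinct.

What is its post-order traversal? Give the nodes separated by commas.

S, F, R, Q, A, T, E, W, Z, M, G, H, U

The first element of pre-order is the root; it splits in-order into left and right subtrees.
Root U: left subtree has 3 nodes {F, S, R}, right has 9 {H, M, A, Q, T, Z, W, E, G}.
  Root R: left subtree has 2 nodes {F, S}, right has 0 { }.
    Root F: left subtree has 0 nodes { }, right has 1 {S}.
  Root H: left subtree has 0 nodes { }, right has 8 {M, A, Q, T, Z, W, E, G}.
    Root G: left subtree has 7 nodes {M, A, Q, T, Z, W, E}, right has 0 { }.
      Root M: left subtree has 0 nodes { }, right has 6 {A, Q, T, Z, W, E}.
        Root Z: left subtree has 3 nodes {A, Q, T}, right has 2 {W, E}.
          Root T: left subtree has 2 nodes {A, Q}, right has 0 { }.
            Root A: left subtree has 0 nodes { }, right has 1 {Q}.
          Root W: left subtree has 0 nodes { }, right has 1 {E}.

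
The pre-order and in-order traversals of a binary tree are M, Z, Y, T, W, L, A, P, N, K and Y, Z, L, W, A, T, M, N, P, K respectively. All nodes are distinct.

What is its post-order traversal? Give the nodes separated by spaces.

The first element of pre-order is the root; it splits in-order into left and right subtrees.
Root M: left subtree has 6 nodes {Y, Z, L, W, A, T}, right has 3 {N, P, K}.
  Root Z: left subtree has 1 node {Y}, right has 4 {L, W, A, T}.
    Root T: left subtree has 3 nodes {L, W, A}, right has 0 { }.
      Root W: left subtree has 1 node {L}, right has 1 {A}.
  Root P: left subtree has 1 node {N}, right has 1 {K}.

Y L A W T Z N K P M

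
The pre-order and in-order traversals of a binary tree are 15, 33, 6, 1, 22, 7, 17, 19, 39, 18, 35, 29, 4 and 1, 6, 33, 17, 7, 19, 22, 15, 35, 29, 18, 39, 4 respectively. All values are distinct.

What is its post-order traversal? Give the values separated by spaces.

1 6 17 19 7 22 33 29 35 18 4 39 15

The first element of pre-order is the root; it splits in-order into left and right subtrees.
Root 15: left subtree has 7 nodes {1, 6, 33, 17, 7, 19, 22}, right has 5 {35, 29, 18, 39, 4}.
  Root 33: left subtree has 2 nodes {1, 6}, right has 4 {17, 7, 19, 22}.
    Root 6: left subtree has 1 node {1}, right has 0 { }.
    Root 22: left subtree has 3 nodes {17, 7, 19}, right has 0 { }.
      Root 7: left subtree has 1 node {17}, right has 1 {19}.
  Root 39: left subtree has 3 nodes {35, 29, 18}, right has 1 {4}.
    Root 18: left subtree has 2 nodes {35, 29}, right has 0 { }.
      Root 35: left subtree has 0 nodes { }, right has 1 {29}.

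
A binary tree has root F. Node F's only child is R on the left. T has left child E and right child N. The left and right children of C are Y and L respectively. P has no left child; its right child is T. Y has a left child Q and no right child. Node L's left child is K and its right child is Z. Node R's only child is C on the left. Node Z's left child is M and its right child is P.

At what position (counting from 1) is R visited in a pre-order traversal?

2

Pre-order visits the node, then its left subtree, then its right subtree.
Visit F.
At F: go left to R.
  Visit R.
  At R: go left to C.
    Visit C.
    At C: go left to Y.
      Visit Y.
      At Y: go left to Q.
        Q is a leaf — visit Q.
      At Y: no right child.
    At C: go right to L.
      Visit L.
      At L: go left to K.
        K is a leaf — visit K.
      At L: go right to Z.
        Visit Z.
        At Z: go left to M.
          M is a leaf — visit M.
        At Z: go right to P.
          Visit P.
          At P: no left child.
          At P: go right to T.
            Visit T.
            At T: go left to E.
              E is a leaf — visit E.
            At T: go right to N.
              N is a leaf — visit N.
  At R: no right child.
At F: no right child.
Full pre-order sequence: F, R, C, Y, Q, L, K, Z, M, P, T, E, N.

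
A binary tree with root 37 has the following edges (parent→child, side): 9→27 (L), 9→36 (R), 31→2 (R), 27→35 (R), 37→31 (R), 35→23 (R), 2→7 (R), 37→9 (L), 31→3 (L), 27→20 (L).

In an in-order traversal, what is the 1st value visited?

20

In-order visits the left subtree, then the node, then the right subtree.
At 37: go left to 9.
  At 9: go left to 27.
    At 27: go left to 20.
      20 is a leaf — visit 20.
    Visit 27.
    At 27: go right to 35.
      At 35: no left child.
      Visit 35.
      At 35: go right to 23.
        23 is a leaf — visit 23.
  Visit 9.
  At 9: go right to 36.
    36 is a leaf — visit 36.
Visit 37.
At 37: go right to 31.
  At 31: go left to 3.
    3 is a leaf — visit 3.
  Visit 31.
  At 31: go right to 2.
    At 2: no left child.
    Visit 2.
    At 2: go right to 7.
      7 is a leaf — visit 7.
Full in-order sequence: 20, 27, 35, 23, 9, 36, 37, 3, 31, 2, 7.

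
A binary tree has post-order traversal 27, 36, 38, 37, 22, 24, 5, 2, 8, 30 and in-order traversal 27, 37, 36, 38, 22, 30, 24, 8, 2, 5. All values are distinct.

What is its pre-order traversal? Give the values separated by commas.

30, 22, 37, 27, 38, 36, 8, 24, 2, 5

The last element of post-order is the root; it splits in-order into left and right subtrees.
Root 30: left subtree has 5 nodes {27, 37, 36, 38, 22}, right has 4 {24, 8, 2, 5}.
  Root 22: left subtree has 4 nodes {27, 37, 36, 38}, right has 0 { }.
    Root 37: left subtree has 1 node {27}, right has 2 {36, 38}.
      Root 38: left subtree has 1 node {36}, right has 0 { }.
  Root 8: left subtree has 1 node {24}, right has 2 {2, 5}.
    Root 2: left subtree has 0 nodes { }, right has 1 {5}.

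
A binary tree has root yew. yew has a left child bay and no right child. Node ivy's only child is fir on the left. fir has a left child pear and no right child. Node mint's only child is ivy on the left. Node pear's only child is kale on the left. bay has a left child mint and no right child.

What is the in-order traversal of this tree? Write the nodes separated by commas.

In-order visits the left subtree, then the node, then the right subtree.
At yew: go left to bay.
  At bay: go left to mint.
    At mint: go left to ivy.
      At ivy: go left to fir.
        At fir: go left to pear.
          At pear: go left to kale.
            kale is a leaf — visit kale.
          Visit pear.
          At pear: no right child.
        Visit fir.
        At fir: no right child.
      Visit ivy.
      At ivy: no right child.
    Visit mint.
    At mint: no right child.
  Visit bay.
  At bay: no right child.
Visit yew.
At yew: no right child.

kale, pear, fir, ivy, mint, bay, yew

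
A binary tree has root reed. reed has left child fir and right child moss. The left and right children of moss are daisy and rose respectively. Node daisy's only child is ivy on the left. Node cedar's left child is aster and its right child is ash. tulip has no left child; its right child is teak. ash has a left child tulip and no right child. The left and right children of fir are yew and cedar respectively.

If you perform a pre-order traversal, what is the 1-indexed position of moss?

Pre-order visits the node, then its left subtree, then its right subtree.
Visit reed.
At reed: go left to fir.
  Visit fir.
  At fir: go left to yew.
    yew is a leaf — visit yew.
  At fir: go right to cedar.
    Visit cedar.
    At cedar: go left to aster.
      aster is a leaf — visit aster.
    At cedar: go right to ash.
      Visit ash.
      At ash: go left to tulip.
        Visit tulip.
        At tulip: no left child.
        At tulip: go right to teak.
          teak is a leaf — visit teak.
      At ash: no right child.
At reed: go right to moss.
  Visit moss.
  At moss: go left to daisy.
    Visit daisy.
    At daisy: go left to ivy.
      ivy is a leaf — visit ivy.
    At daisy: no right child.
  At moss: go right to rose.
    rose is a leaf — visit rose.
Full pre-order sequence: reed, fir, yew, cedar, aster, ash, tulip, teak, moss, daisy, ivy, rose.

9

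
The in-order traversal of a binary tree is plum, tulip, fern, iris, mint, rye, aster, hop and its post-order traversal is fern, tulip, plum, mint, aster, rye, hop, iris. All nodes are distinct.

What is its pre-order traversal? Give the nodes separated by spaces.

The last element of post-order is the root; it splits in-order into left and right subtrees.
Root iris: left subtree has 3 nodes {plum, tulip, fern}, right has 4 {mint, rye, aster, hop}.
  Root plum: left subtree has 0 nodes { }, right has 2 {tulip, fern}.
    Root tulip: left subtree has 0 nodes { }, right has 1 {fern}.
  Root hop: left subtree has 3 nodes {mint, rye, aster}, right has 0 { }.
    Root rye: left subtree has 1 node {mint}, right has 1 {aster}.

iris plum tulip fern hop rye mint aster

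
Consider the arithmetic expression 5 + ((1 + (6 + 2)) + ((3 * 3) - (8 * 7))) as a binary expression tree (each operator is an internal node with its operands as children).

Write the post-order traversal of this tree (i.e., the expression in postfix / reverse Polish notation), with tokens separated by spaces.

Post-order on an expression tree gives postfix notation: for each operator, emit left operand, right operand, then the operator.

5 1 6 2 + + 3 3 * 8 7 * - + +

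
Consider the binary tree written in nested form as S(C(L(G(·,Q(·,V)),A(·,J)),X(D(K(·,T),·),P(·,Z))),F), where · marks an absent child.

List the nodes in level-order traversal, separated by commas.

Level-order visits nodes level by level from the root, left to right within each level.
Level 0: S
Level 1: C, F
Level 2: L, X
Level 3: G, A, D, P
Level 4: Q, J, K, Z
Level 5: V, T

S, C, F, L, X, G, A, D, P, Q, J, K, Z, V, T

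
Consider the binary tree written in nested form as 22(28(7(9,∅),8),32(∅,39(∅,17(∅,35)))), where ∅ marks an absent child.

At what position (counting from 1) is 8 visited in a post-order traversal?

Post-order visits the left subtree, then the right subtree, then the node.
At 22: go left to 28.
  At 28: go left to 7.
    At 7: go left to 9.
      9 is a leaf — visit 9.
    At 7: no right child.
    Visit 7.
  At 28: go right to 8.
    8 is a leaf — visit 8.
  Visit 28.
At 22: go right to 32.
  At 32: no left child.
  At 32: go right to 39.
    At 39: no left child.
    At 39: go right to 17.
      At 17: no left child.
      At 17: go right to 35.
        35 is a leaf — visit 35.
      Visit 17.
    Visit 39.
  Visit 32.
Visit 22.
Full post-order sequence: 9, 7, 8, 28, 35, 17, 39, 32, 22.

3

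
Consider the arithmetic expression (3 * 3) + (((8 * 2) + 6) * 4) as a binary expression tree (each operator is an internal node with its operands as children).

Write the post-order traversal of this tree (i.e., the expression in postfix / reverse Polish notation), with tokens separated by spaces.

3 3 * 8 2 * 6 + 4 * +

Post-order on an expression tree gives postfix notation: for each operator, emit left operand, right operand, then the operator.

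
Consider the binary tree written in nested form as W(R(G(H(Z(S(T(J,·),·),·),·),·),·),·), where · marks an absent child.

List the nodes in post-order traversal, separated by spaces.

Post-order visits the left subtree, then the right subtree, then the node.
At W: go left to R.
  At R: go left to G.
    At G: go left to H.
      At H: go left to Z.
        At Z: go left to S.
          At S: go left to T.
            At T: go left to J.
              J is a leaf — visit J.
            At T: no right child.
            Visit T.
          At S: no right child.
          Visit S.
        At Z: no right child.
        Visit Z.
      At H: no right child.
      Visit H.
    At G: no right child.
    Visit G.
  At R: no right child.
  Visit R.
At W: no right child.
Visit W.

J T S Z H G R W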